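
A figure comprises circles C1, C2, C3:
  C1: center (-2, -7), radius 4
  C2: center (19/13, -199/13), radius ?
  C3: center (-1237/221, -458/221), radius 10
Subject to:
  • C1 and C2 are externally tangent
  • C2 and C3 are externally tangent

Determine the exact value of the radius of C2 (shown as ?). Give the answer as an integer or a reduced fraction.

1. [ext C1·C2]  r_C2² + 8r_C2 − 65 = 0  ⇒  r_C2 = 5 (r>0 drops 1)
2. [ext C2·C3]  r_C2² + 20r_C2 − 125 = 0  ⇒  r_C2 = 5 (r>0 drops 1)

5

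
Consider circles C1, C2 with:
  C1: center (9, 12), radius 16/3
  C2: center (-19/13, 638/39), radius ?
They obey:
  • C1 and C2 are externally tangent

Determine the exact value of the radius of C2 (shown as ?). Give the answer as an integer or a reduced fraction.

6

1. [ext C1·C2]  r_C2² + (32/3)r_C2 − 100 = 0  ⇒  r_C2 = 6 (r>0 drops 1)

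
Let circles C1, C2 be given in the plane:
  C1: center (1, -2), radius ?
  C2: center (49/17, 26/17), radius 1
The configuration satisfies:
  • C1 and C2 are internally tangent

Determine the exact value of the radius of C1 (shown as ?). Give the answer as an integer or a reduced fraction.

1. [int C1,C2]  r_C1² − 2r_C1 − 15 = 0  ⇒  r_C1 = 5 (r>0 drops 1)

5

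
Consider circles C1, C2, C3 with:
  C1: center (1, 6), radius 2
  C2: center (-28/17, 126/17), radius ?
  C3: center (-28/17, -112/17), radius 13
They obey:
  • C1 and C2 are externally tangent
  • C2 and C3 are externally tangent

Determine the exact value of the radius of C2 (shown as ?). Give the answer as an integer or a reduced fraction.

1. [ext C1·C2]  r_C2² + 4r_C2 − 5 = 0  ⇒  r_C2 = 1 (r>0 drops 1)
2. [ext C2·C3]  r_C2² + 26r_C2 − 27 = 0  ⇒  r_C2 = 1 (r>0 drops 1)

1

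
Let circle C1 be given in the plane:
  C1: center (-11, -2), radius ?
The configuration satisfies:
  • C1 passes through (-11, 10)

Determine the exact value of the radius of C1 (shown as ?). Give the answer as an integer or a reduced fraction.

1. [C1∋P]  r_C1² − 144 = 0  ⇒  r_C1 = 12 (r>0 drops 1)

12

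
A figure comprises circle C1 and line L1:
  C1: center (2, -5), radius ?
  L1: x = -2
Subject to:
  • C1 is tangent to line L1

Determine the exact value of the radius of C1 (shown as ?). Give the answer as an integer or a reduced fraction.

4

1. [C1‖L1]  r_C1² − 16 = 0  ⇒  r_C1 = 4 (r>0 drops 1)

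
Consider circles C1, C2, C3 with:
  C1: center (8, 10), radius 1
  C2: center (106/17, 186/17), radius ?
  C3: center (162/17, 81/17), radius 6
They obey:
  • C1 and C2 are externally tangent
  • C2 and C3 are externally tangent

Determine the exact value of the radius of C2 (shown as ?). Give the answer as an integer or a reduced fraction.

1

1. [ext C1·C2]  r_C2² + 2r_C2 − 3 = 0  ⇒  r_C2 = 1 (r>0 drops 1)
2. [ext C2·C3]  r_C2² + 12r_C2 − 13 = 0  ⇒  r_C2 = 1 (r>0 drops 1)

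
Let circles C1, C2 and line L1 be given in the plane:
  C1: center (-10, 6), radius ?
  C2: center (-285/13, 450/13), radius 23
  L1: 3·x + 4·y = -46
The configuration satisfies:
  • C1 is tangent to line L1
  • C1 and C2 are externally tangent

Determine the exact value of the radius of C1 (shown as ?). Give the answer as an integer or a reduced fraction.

1. [C1‖L1]  r_C1² − 64 = 0  ⇒  r_C1 = 8 (r>0 drops 1)
2. [ext C1·C2]  r_C1² + 46r_C1 − 432 = 0  ⇒  r_C1 = 8 (r>0 drops 1)

8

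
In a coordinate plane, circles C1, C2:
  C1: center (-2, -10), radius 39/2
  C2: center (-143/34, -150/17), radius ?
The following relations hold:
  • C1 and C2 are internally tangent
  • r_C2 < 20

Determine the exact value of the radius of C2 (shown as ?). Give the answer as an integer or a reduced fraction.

1. [int C1,C2]  r_C2² − 39r_C2 + 374 = 0  ⇒  r_C2 = 17 or 22
2. given r_C2 < 20: keep 17

17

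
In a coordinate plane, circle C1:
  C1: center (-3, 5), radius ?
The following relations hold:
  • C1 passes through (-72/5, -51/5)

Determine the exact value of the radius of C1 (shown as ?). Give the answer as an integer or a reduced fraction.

19

1. [C1∋P]  r_C1² − 361 = 0  ⇒  r_C1 = 19 (r>0 drops 1)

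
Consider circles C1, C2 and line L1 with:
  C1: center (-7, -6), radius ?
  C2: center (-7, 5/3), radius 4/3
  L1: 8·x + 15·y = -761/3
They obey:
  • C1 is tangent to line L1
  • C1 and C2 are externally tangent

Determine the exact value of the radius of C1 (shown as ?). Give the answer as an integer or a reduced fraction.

1. [C1‖L1]  r_C1² − 361/9 = 0  ⇒  r_C1 = 19/3 (r>0 drops 1)
2. [ext C1·C2]  r_C1² + (8/3)r_C1 − 57 = 0  ⇒  r_C1 = 19/3 (r>0 drops 1)

19/3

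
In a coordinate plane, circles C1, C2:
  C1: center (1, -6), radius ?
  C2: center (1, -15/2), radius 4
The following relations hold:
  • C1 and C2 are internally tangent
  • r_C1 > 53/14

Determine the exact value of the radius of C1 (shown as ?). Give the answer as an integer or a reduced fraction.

11/2

1. [int C1,C2]  r_C1² − 8r_C1 + 55/4 = 0  ⇒  r_C1 = 5/2 or 11/2
2. given r_C1 > 53/14: keep 11/2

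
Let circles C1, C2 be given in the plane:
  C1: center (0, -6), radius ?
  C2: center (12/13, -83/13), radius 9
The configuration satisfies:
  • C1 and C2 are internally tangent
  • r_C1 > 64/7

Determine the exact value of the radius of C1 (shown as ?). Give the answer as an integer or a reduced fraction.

1. [int C1,C2]  r_C1² − 18r_C1 + 80 = 0  ⇒  r_C1 = 8 or 10
2. given r_C1 > 64/7: keep 10

10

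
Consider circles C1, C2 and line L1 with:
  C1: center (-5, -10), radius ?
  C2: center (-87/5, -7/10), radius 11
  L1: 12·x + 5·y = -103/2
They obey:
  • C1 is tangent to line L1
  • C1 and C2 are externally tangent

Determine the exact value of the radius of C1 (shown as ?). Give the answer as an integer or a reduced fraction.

9/2

1. [C1‖L1]  r_C1² − 81/4 = 0  ⇒  r_C1 = 9/2 (r>0 drops 1)
2. [ext C1·C2]  r_C1² + 22r_C1 − 477/4 = 0  ⇒  r_C1 = 9/2 (r>0 drops 1)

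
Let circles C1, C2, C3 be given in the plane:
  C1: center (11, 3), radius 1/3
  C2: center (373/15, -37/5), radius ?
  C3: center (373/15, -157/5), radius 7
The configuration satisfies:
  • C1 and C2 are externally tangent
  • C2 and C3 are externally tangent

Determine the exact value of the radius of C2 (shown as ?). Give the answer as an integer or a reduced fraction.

17

1. [ext C1·C2]  r_C2² + (2/3)r_C2 − 901/3 = 0  ⇒  r_C2 = 17 (r>0 drops 1)
2. [ext C2·C3]  r_C2² + 14r_C2 − 527 = 0  ⇒  r_C2 = 17 (r>0 drops 1)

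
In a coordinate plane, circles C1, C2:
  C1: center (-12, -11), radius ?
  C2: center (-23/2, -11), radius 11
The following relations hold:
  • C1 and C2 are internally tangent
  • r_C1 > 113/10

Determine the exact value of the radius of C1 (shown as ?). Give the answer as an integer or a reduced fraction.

23/2

1. [int C1,C2]  r_C1² − 22r_C1 + 483/4 = 0  ⇒  r_C1 = 21/2 or 23/2
2. given r_C1 > 113/10: keep 23/2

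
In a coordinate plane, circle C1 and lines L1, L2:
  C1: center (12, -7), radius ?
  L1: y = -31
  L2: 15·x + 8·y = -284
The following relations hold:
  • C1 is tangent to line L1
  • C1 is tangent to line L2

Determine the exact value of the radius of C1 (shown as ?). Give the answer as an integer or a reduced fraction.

1. [C1‖L1]  r_C1² − 576 = 0  ⇒  r_C1 = 24 (r>0 drops 1)
2. [C1‖L2]  r_C1² − 576 = 0  ⇒  r_C1 = 24 (r>0 drops 1)

24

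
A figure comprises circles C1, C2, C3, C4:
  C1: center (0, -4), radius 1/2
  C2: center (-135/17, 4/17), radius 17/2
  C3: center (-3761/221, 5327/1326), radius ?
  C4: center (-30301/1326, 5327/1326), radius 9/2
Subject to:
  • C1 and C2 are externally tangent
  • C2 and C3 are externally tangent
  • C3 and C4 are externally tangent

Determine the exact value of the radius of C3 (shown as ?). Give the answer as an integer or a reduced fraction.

4/3

1. [ext C2·C3]  r_C3² + 17r_C3 − 220/9 = 0  ⇒  r_C3 = 4/3 (r>0 drops 1)
2. [ext C3·C4]  r_C3² + 9r_C3 − 124/9 = 0  ⇒  r_C3 = 4/3 (r>0 drops 1)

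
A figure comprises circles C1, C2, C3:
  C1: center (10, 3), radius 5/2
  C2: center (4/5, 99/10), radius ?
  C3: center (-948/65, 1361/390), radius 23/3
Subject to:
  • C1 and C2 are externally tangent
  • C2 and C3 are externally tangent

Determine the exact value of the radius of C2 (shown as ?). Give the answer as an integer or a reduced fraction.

1. [ext C1·C2]  r_C2² + 5r_C2 − 126 = 0  ⇒  r_C2 = 9 (r>0 drops 1)
2. [ext C2·C3]  r_C2² + (46/3)r_C2 − 219 = 0  ⇒  r_C2 = 9 (r>0 drops 1)

9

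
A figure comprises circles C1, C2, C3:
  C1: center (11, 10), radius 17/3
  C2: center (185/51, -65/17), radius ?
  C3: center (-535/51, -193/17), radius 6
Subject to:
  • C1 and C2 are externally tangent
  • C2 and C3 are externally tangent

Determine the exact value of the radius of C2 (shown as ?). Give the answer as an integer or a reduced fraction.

1. [ext C1·C2]  r_C2² + (34/3)r_C2 − 640/3 = 0  ⇒  r_C2 = 10 (r>0 drops 1)
2. [ext C2·C3]  r_C2² + 12r_C2 − 220 = 0  ⇒  r_C2 = 10 (r>0 drops 1)

10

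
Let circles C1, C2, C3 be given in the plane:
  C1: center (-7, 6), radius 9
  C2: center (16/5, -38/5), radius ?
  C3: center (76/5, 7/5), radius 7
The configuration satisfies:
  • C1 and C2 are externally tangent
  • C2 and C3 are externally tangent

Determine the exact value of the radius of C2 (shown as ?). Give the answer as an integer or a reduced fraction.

8

1. [ext C1·C2]  r_C2² + 18r_C2 − 208 = 0  ⇒  r_C2 = 8 (r>0 drops 1)
2. [ext C2·C3]  r_C2² + 14r_C2 − 176 = 0  ⇒  r_C2 = 8 (r>0 drops 1)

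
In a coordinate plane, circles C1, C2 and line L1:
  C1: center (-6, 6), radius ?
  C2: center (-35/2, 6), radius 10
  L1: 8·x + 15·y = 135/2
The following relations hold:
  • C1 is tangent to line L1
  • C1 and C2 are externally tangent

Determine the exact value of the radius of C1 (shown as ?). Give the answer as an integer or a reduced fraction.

1. [C1‖L1]  r_C1² − 9/4 = 0  ⇒  r_C1 = 3/2 (r>0 drops 1)
2. [ext C1·C2]  r_C1² + 20r_C1 − 129/4 = 0  ⇒  r_C1 = 3/2 (r>0 drops 1)

3/2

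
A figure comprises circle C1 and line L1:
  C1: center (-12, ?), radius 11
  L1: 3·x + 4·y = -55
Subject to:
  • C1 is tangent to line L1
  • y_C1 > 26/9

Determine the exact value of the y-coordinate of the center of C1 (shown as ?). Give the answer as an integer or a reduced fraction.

1. [C1‖L1]  y_C1² + (19/2)y_C1 − 333/2 = 0  ⇒  y_C1 = -37/2 or 9
2. given y_C1 > 26/9: keep 9

9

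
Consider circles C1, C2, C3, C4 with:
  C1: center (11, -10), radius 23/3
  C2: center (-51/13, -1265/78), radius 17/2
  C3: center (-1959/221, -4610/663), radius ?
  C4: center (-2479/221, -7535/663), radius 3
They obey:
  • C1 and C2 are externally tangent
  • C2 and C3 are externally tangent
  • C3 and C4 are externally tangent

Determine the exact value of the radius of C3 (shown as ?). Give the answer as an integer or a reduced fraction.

1. [ext C2·C3]  r_C3² + 17r_C3 − 38 = 0  ⇒  r_C3 = 2 (r>0 drops 1)
2. [ext C3·C4]  r_C3² + 6r_C3 − 16 = 0  ⇒  r_C3 = 2 (r>0 drops 1)

2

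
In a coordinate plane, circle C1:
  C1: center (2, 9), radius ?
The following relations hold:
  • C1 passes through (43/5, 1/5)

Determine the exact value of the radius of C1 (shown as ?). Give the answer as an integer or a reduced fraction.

1. [C1∋P]  r_C1² − 121 = 0  ⇒  r_C1 = 11 (r>0 drops 1)

11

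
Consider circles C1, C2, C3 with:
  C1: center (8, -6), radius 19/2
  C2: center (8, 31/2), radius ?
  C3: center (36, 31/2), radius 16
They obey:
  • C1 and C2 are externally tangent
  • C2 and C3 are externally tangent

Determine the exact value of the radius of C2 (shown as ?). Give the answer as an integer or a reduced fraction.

1. [ext C1·C2]  r_C2² + 19r_C2 − 372 = 0  ⇒  r_C2 = 12 (r>0 drops 1)
2. [ext C2·C3]  r_C2² + 32r_C2 − 528 = 0  ⇒  r_C2 = 12 (r>0 drops 1)

12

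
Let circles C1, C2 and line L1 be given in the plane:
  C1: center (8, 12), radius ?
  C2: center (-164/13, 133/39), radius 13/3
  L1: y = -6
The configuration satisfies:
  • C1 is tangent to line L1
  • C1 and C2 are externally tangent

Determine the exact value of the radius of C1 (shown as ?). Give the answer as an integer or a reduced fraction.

1. [C1‖L1]  r_C1² − 324 = 0  ⇒  r_C1 = 18 (r>0 drops 1)
2. [ext C1·C2]  r_C1² + (26/3)r_C1 − 480 = 0  ⇒  r_C1 = 18 (r>0 drops 1)

18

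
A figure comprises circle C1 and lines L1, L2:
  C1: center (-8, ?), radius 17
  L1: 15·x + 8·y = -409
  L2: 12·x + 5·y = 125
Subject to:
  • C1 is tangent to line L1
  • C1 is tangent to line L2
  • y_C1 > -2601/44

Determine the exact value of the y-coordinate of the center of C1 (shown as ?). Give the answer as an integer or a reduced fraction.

1. [C1‖L1]  y_C1² + (289/4)y_C1 = 0  ⇒  y_C1 = -289/4 or 0
2. [C1‖L2]  y_C1² − (442/5)y_C1 = 0  ⇒  y_C1 = 0 or 442/5

0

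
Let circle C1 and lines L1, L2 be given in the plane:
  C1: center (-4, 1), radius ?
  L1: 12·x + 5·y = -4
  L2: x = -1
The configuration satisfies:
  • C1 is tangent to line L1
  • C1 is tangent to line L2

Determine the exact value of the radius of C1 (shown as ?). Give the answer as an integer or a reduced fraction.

3

1. [C1‖L1]  r_C1² − 9 = 0  ⇒  r_C1 = 3 (r>0 drops 1)
2. [C1‖L2]  r_C1² − 9 = 0  ⇒  r_C1 = 3 (r>0 drops 1)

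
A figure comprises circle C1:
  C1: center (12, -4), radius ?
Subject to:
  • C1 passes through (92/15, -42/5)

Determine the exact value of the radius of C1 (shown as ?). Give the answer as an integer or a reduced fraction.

1. [C1∋P]  r_C1² − 484/9 = 0  ⇒  r_C1 = 22/3 (r>0 drops 1)

22/3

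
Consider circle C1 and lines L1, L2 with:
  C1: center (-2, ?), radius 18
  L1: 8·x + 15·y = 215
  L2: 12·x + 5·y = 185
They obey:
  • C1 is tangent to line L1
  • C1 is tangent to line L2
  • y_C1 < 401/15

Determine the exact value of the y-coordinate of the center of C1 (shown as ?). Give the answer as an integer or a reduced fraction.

1. [C1‖L1]  y_C1² − (154/5)y_C1 − 179 = 0  ⇒  y_C1 = -5 or 179/5
2. [C1‖L2]  y_C1² − (418/5)y_C1 − 443 = 0  ⇒  y_C1 = -5 or 443/5

-5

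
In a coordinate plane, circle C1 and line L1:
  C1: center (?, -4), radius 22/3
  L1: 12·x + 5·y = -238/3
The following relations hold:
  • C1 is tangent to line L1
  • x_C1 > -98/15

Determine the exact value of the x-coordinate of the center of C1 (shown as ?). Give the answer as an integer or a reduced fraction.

1. [C1‖L1]  x_C1² + (89/9)x_C1 − 116/3 = 0  ⇒  x_C1 = -116/9 or 3
2. given x_C1 > -98/15: keep 3

3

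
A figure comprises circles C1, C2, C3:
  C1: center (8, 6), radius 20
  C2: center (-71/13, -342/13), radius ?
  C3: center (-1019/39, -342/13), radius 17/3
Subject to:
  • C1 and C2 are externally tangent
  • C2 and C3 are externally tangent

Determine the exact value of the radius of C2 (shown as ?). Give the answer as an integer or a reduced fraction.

1. [ext C1·C2]  r_C2² + 40r_C2 − 825 = 0  ⇒  r_C2 = 15 (r>0 drops 1)
2. [ext C2·C3]  r_C2² + (34/3)r_C2 − 395 = 0  ⇒  r_C2 = 15 (r>0 drops 1)

15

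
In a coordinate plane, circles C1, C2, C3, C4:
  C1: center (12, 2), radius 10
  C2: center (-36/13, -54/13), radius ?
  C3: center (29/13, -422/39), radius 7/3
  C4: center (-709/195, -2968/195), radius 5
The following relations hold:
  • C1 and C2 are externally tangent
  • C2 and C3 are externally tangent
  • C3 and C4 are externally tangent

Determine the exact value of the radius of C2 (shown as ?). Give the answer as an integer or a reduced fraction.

1. [ext C1·C2]  r_C2² + 20r_C2 − 156 = 0  ⇒  r_C2 = 6 (r>0 drops 1)
2. [ext C2·C3]  r_C2² + (14/3)r_C2 − 64 = 0  ⇒  r_C2 = 6 (r>0 drops 1)

6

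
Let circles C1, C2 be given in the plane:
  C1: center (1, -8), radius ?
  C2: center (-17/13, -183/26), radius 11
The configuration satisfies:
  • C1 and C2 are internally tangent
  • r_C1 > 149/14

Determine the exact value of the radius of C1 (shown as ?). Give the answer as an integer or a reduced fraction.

27/2

1. [int C1,C2]  r_C1² − 22r_C1 + 459/4 = 0  ⇒  r_C1 = 17/2 or 27/2
2. given r_C1 > 149/14: keep 27/2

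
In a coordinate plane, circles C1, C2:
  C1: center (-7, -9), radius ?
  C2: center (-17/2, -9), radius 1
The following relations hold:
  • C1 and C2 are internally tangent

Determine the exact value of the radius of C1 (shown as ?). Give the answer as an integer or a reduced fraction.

1. [int C1,C2]  r_C1² − 2r_C1 − 5/4 = 0  ⇒  r_C1 = 5/2 (r>0 drops 1)

5/2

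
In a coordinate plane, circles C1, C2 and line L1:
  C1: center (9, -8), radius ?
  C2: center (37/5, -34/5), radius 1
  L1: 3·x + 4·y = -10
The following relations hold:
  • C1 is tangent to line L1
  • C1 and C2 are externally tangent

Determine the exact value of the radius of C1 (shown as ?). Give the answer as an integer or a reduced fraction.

1. [C1‖L1]  r_C1² − 1 = 0  ⇒  r_C1 = 1 (r>0 drops 1)
2. [ext C1·C2]  r_C1² + 2r_C1 − 3 = 0  ⇒  r_C1 = 1 (r>0 drops 1)

1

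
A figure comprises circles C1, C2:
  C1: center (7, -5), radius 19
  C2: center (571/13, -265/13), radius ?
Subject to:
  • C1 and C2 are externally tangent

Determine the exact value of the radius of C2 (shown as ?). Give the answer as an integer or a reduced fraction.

1. [ext C1·C2]  r_C2² + 38r_C2 − 1239 = 0  ⇒  r_C2 = 21 (r>0 drops 1)

21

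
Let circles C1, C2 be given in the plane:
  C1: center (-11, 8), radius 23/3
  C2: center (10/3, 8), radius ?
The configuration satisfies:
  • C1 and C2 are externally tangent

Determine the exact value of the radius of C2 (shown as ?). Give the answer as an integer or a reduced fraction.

1. [ext C1·C2]  r_C2² + (46/3)r_C2 − 440/3 = 0  ⇒  r_C2 = 20/3 (r>0 drops 1)

20/3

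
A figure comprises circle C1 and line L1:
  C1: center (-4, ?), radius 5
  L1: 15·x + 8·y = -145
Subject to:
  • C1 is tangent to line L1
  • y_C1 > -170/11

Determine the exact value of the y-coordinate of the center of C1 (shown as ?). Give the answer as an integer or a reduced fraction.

0

1. [C1‖L1]  y_C1² + (85/4)y_C1 = 0  ⇒  y_C1 = -85/4 or 0
2. given y_C1 > -170/11: keep 0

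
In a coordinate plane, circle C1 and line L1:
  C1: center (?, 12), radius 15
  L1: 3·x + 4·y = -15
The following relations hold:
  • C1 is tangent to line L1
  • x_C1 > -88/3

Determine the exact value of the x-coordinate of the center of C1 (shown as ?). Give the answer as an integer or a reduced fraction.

1. [C1‖L1]  x_C1² + 42x_C1 − 184 = 0  ⇒  x_C1 = -46 or 4
2. given x_C1 > -88/3: keep 4

4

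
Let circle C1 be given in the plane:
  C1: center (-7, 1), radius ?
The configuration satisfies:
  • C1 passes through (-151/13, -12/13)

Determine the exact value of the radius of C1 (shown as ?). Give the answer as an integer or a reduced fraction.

1. [C1∋P]  r_C1² − 25 = 0  ⇒  r_C1 = 5 (r>0 drops 1)

5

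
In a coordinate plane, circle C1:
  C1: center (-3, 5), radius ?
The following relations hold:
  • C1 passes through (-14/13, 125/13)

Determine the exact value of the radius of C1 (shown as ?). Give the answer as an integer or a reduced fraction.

1. [C1∋P]  r_C1² − 25 = 0  ⇒  r_C1 = 5 (r>0 drops 1)

5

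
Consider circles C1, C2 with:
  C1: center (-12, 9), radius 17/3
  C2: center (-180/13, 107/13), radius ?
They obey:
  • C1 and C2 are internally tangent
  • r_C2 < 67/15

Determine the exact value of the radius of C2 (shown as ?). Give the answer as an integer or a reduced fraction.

1. [int C1,C2]  r_C2² − (34/3)r_C2 + 253/9 = 0  ⇒  r_C2 = 11/3 or 23/3
2. given r_C2 < 67/15: keep 11/3

11/3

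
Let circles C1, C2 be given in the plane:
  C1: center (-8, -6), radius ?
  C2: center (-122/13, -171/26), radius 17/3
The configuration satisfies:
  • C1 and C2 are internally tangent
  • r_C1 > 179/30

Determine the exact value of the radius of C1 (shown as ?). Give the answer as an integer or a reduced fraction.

43/6

1. [int C1,C2]  r_C1² − (34/3)r_C1 + 1075/36 = 0  ⇒  r_C1 = 25/6 or 43/6
2. given r_C1 > 179/30: keep 43/6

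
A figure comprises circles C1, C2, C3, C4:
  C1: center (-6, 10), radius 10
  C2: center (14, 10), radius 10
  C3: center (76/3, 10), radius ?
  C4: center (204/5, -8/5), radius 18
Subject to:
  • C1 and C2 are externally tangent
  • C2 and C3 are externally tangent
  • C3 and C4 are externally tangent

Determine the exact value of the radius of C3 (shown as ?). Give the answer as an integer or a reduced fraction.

1. [ext C2·C3]  r_C3² + 20r_C3 − 256/9 = 0  ⇒  r_C3 = 4/3 (r>0 drops 1)
2. [ext C3·C4]  r_C3² + 36r_C3 − 448/9 = 0  ⇒  r_C3 = 4/3 (r>0 drops 1)

4/3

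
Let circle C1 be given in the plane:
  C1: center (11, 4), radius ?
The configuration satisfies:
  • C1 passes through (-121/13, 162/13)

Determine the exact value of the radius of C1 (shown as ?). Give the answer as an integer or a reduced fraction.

22

1. [C1∋P]  r_C1² − 484 = 0  ⇒  r_C1 = 22 (r>0 drops 1)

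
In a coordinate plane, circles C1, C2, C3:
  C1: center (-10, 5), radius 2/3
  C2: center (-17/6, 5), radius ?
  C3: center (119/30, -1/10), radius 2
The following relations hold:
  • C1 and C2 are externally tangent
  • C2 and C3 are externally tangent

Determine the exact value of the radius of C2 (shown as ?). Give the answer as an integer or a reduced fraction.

1. [ext C1·C2]  r_C2² + (4/3)r_C2 − 611/12 = 0  ⇒  r_C2 = 13/2 (r>0 drops 1)
2. [ext C2·C3]  r_C2² + 4r_C2 − 273/4 = 0  ⇒  r_C2 = 13/2 (r>0 drops 1)

13/2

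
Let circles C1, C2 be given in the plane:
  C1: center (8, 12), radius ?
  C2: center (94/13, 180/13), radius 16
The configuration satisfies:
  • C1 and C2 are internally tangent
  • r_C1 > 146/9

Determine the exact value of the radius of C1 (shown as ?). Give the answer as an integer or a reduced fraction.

18

1. [int C1,C2]  r_C1² − 32r_C1 + 252 = 0  ⇒  r_C1 = 14 or 18
2. given r_C1 > 146/9: keep 18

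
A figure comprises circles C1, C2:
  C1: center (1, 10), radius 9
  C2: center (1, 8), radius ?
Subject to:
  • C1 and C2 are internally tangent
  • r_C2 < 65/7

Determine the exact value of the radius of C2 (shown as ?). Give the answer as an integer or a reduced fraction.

1. [int C1,C2]  r_C2² − 18r_C2 + 77 = 0  ⇒  r_C2 = 7 or 11
2. given r_C2 < 65/7: keep 7

7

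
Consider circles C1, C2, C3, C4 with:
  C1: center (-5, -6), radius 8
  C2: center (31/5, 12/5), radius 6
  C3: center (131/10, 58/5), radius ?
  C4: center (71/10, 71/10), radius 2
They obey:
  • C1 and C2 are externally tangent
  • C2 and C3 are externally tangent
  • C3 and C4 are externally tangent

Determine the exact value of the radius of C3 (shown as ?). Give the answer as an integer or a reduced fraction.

1. [ext C2·C3]  r_C3² + 12r_C3 − 385/4 = 0  ⇒  r_C3 = 11/2 (r>0 drops 1)
2. [ext C3·C4]  r_C3² + 4r_C3 − 209/4 = 0  ⇒  r_C3 = 11/2 (r>0 drops 1)

11/2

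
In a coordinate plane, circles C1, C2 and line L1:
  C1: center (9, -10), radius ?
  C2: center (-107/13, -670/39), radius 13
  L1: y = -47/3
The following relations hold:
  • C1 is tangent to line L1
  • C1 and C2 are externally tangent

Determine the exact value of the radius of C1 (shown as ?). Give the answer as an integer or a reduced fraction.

17/3

1. [C1‖L1]  r_C1² − 289/9 = 0  ⇒  r_C1 = 17/3 (r>0 drops 1)
2. [ext C1·C2]  r_C1² + 26r_C1 − 1615/9 = 0  ⇒  r_C1 = 17/3 (r>0 drops 1)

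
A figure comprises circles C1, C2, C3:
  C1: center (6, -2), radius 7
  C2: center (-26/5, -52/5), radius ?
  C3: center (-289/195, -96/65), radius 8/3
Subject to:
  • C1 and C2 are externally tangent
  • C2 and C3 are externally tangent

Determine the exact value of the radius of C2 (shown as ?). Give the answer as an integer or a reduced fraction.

7

1. [ext C1·C2]  r_C2² + 14r_C2 − 147 = 0  ⇒  r_C2 = 7 (r>0 drops 1)
2. [ext C2·C3]  r_C2² + (16/3)r_C2 − 259/3 = 0  ⇒  r_C2 = 7 (r>0 drops 1)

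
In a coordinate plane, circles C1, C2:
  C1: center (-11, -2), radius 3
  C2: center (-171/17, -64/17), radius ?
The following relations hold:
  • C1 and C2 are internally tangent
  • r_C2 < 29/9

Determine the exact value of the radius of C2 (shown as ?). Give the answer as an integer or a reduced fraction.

1

1. [int C1,C2]  r_C2² − 6r_C2 + 5 = 0  ⇒  r_C2 = 1 or 5
2. given r_C2 < 29/9: keep 1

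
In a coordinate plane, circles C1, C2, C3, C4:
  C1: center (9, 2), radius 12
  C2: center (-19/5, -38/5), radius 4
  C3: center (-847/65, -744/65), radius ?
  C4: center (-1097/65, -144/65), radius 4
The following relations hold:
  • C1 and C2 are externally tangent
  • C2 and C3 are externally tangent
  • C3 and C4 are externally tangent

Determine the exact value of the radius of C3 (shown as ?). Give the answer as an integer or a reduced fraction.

6

1. [ext C2·C3]  r_C3² + 8r_C3 − 84 = 0  ⇒  r_C3 = 6 (r>0 drops 1)
2. [ext C3·C4]  r_C3² + 8r_C3 − 84 = 0  ⇒  r_C3 = 6 (r>0 drops 1)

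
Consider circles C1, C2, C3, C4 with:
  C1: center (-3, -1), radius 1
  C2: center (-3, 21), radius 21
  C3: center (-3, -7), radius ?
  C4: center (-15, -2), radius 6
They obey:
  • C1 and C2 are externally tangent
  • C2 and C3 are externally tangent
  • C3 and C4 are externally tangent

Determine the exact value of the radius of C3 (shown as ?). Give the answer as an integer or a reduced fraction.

1. [ext C2·C3]  r_C3² + 42r_C3 − 343 = 0  ⇒  r_C3 = 7 (r>0 drops 1)
2. [ext C3·C4]  r_C3² + 12r_C3 − 133 = 0  ⇒  r_C3 = 7 (r>0 drops 1)

7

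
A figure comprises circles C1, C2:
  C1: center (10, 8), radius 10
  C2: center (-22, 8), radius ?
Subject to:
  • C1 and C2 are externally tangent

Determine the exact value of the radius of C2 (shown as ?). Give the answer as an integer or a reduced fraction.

22

1. [ext C1·C2]  r_C2² + 20r_C2 − 924 = 0  ⇒  r_C2 = 22 (r>0 drops 1)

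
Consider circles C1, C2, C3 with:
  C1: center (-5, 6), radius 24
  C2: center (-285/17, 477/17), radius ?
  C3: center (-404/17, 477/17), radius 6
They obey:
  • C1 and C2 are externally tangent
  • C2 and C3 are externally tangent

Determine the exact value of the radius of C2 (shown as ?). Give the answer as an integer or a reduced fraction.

1

1. [ext C1·C2]  r_C2² + 48r_C2 − 49 = 0  ⇒  r_C2 = 1 (r>0 drops 1)
2. [ext C2·C3]  r_C2² + 12r_C2 − 13 = 0  ⇒  r_C2 = 1 (r>0 drops 1)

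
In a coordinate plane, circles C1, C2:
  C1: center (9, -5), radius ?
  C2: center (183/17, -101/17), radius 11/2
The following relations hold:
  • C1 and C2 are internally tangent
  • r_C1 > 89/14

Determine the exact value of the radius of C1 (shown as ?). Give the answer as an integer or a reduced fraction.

15/2

1. [int C1,C2]  r_C1² − 11r_C1 + 105/4 = 0  ⇒  r_C1 = 7/2 or 15/2
2. given r_C1 > 89/14: keep 15/2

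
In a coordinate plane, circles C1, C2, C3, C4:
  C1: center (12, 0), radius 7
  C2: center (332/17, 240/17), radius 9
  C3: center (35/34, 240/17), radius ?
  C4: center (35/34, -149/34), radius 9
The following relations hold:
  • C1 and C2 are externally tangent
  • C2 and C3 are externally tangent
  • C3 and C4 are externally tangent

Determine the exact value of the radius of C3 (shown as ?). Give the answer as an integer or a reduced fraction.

1. [ext C2·C3]  r_C3² + 18r_C3 − 1045/4 = 0  ⇒  r_C3 = 19/2 (r>0 drops 1)
2. [ext C3·C4]  r_C3² + 18r_C3 − 1045/4 = 0  ⇒  r_C3 = 19/2 (r>0 drops 1)

19/2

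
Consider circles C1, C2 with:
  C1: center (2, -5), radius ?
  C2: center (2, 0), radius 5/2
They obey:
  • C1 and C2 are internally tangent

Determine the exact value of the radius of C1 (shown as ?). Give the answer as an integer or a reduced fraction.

1. [int C1,C2]  r_C1² − 5r_C1 − 75/4 = 0  ⇒  r_C1 = 15/2 (r>0 drops 1)

15/2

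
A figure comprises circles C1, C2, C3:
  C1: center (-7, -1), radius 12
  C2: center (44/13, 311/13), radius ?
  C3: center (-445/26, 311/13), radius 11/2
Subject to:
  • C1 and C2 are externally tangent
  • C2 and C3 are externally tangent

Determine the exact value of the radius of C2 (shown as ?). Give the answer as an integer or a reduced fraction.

15

1. [ext C1·C2]  r_C2² + 24r_C2 − 585 = 0  ⇒  r_C2 = 15 (r>0 drops 1)
2. [ext C2·C3]  r_C2² + 11r_C2 − 390 = 0  ⇒  r_C2 = 15 (r>0 drops 1)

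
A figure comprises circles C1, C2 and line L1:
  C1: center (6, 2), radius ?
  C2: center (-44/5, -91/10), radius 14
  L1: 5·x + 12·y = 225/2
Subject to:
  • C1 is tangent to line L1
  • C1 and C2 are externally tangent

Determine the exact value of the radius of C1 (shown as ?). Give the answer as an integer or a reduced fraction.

9/2

1. [C1‖L1]  r_C1² − 81/4 = 0  ⇒  r_C1 = 9/2 (r>0 drops 1)
2. [ext C1·C2]  r_C1² + 28r_C1 − 585/4 = 0  ⇒  r_C1 = 9/2 (r>0 drops 1)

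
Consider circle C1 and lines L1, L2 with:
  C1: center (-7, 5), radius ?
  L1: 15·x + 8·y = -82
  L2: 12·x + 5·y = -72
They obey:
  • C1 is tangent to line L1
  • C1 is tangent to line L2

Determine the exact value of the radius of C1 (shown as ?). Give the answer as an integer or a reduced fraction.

1. [C1‖L1]  r_C1² − 1 = 0  ⇒  r_C1 = 1 (r>0 drops 1)
2. [C1‖L2]  r_C1² − 1 = 0  ⇒  r_C1 = 1 (r>0 drops 1)

1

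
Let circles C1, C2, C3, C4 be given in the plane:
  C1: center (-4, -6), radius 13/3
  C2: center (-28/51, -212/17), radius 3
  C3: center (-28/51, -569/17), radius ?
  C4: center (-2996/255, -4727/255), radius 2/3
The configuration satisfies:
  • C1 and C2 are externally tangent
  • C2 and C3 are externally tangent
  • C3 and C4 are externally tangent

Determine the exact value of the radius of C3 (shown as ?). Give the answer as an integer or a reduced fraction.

18

1. [ext C2·C3]  r_C3² + 6r_C3 − 432 = 0  ⇒  r_C3 = 18 (r>0 drops 1)
2. [ext C3·C4]  r_C3² + (4/3)r_C3 − 348 = 0  ⇒  r_C3 = 18 (r>0 drops 1)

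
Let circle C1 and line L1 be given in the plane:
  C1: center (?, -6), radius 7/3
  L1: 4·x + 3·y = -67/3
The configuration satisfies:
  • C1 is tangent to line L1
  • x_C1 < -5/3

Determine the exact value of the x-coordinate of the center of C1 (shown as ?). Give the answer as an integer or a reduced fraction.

1. [C1‖L1]  x_C1² + (13/6)x_C1 − 22/3 = 0  ⇒  x_C1 = -4 or 11/6
2. given x_C1 < -5/3: keep -4

-4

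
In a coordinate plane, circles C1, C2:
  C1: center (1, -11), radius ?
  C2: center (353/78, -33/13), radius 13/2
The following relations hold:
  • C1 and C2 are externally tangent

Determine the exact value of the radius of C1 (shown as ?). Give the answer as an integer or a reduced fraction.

1. [ext C1·C2]  r_C1² + 13r_C1 − 376/9 = 0  ⇒  r_C1 = 8/3 (r>0 drops 1)

8/3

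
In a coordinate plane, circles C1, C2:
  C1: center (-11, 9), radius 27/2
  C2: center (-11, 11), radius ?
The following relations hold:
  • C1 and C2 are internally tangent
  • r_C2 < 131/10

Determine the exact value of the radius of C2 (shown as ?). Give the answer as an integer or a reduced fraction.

1. [int C1,C2]  r_C2² − 27r_C2 + 713/4 = 0  ⇒  r_C2 = 23/2 or 31/2
2. given r_C2 < 131/10: keep 23/2

23/2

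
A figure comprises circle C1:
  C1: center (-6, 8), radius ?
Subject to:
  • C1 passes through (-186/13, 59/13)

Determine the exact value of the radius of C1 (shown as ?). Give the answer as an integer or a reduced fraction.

9

1. [C1∋P]  r_C1² − 81 = 0  ⇒  r_C1 = 9 (r>0 drops 1)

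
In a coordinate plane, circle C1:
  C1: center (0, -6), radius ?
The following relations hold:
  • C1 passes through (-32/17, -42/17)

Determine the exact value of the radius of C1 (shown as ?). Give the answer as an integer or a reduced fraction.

1. [C1∋P]  r_C1² − 16 = 0  ⇒  r_C1 = 4 (r>0 drops 1)

4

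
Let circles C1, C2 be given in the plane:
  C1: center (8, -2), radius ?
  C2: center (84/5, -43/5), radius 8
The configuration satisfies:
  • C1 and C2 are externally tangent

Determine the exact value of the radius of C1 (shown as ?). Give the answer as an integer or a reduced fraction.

1. [ext C1·C2]  r_C1² + 16r_C1 − 57 = 0  ⇒  r_C1 = 3 (r>0 drops 1)

3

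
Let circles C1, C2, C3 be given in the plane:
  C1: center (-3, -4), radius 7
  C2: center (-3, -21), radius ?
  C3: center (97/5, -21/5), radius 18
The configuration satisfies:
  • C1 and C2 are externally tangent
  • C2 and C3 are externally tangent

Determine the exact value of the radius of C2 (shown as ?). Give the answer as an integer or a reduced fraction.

1. [ext C1·C2]  r_C2² + 14r_C2 − 240 = 0  ⇒  r_C2 = 10 (r>0 drops 1)
2. [ext C2·C3]  r_C2² + 36r_C2 − 460 = 0  ⇒  r_C2 = 10 (r>0 drops 1)

10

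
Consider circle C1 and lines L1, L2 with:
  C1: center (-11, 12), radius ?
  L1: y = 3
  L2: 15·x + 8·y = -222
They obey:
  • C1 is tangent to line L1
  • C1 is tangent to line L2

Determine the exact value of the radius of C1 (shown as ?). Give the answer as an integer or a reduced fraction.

1. [C1‖L1]  r_C1² − 81 = 0  ⇒  r_C1 = 9 (r>0 drops 1)
2. [C1‖L2]  r_C1² − 81 = 0  ⇒  r_C1 = 9 (r>0 drops 1)

9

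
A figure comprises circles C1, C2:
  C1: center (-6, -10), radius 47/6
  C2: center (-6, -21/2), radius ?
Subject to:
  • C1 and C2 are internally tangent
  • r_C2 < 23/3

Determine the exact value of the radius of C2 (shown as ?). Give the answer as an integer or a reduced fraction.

22/3

1. [int C1,C2]  r_C2² − (47/3)r_C2 + 550/9 = 0  ⇒  r_C2 = 22/3 or 25/3
2. given r_C2 < 23/3: keep 22/3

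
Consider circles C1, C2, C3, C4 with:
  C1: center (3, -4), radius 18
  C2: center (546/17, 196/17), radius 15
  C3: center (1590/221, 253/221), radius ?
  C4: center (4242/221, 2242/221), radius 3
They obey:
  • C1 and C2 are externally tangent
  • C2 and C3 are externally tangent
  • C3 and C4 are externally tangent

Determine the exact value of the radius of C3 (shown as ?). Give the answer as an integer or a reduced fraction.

1. [ext C2·C3]  r_C3² + 30r_C3 − 504 = 0  ⇒  r_C3 = 12 (r>0 drops 1)
2. [ext C3·C4]  r_C3² + 6r_C3 − 216 = 0  ⇒  r_C3 = 12 (r>0 drops 1)

12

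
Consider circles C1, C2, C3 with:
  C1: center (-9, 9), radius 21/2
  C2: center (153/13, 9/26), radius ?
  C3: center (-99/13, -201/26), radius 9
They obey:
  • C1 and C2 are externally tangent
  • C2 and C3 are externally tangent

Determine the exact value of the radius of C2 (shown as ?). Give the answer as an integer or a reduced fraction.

1. [ext C1·C2]  r_C2² + 21r_C2 − 396 = 0  ⇒  r_C2 = 12 (r>0 drops 1)
2. [ext C2·C3]  r_C2² + 18r_C2 − 360 = 0  ⇒  r_C2 = 12 (r>0 drops 1)

12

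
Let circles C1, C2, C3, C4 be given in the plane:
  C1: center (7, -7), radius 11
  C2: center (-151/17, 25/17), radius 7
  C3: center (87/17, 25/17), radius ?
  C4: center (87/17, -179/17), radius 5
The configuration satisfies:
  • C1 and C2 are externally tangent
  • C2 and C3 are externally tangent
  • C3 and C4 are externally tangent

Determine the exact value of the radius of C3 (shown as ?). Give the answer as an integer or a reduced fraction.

7

1. [ext C2·C3]  r_C3² + 14r_C3 − 147 = 0  ⇒  r_C3 = 7 (r>0 drops 1)
2. [ext C3·C4]  r_C3² + 10r_C3 − 119 = 0  ⇒  r_C3 = 7 (r>0 drops 1)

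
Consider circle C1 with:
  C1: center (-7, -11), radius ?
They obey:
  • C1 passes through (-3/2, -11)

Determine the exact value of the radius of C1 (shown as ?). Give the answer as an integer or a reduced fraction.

1. [C1∋P]  r_C1² − 121/4 = 0  ⇒  r_C1 = 11/2 (r>0 drops 1)

11/2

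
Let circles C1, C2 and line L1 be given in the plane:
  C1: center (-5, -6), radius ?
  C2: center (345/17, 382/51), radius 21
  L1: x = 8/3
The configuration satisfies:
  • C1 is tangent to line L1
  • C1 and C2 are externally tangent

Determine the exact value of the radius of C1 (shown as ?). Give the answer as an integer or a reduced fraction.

1. [C1‖L1]  r_C1² − 529/9 = 0  ⇒  r_C1 = 23/3 (r>0 drops 1)
2. [ext C1·C2]  r_C1² + 42r_C1 − 3427/9 = 0  ⇒  r_C1 = 23/3 (r>0 drops 1)

23/3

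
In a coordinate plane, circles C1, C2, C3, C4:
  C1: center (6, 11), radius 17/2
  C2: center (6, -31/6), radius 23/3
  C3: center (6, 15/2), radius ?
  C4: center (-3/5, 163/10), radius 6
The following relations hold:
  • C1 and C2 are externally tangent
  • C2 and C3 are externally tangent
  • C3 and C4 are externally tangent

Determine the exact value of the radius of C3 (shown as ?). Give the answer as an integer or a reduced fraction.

1. [ext C2·C3]  r_C3² + (46/3)r_C3 − 305/3 = 0  ⇒  r_C3 = 5 (r>0 drops 1)
2. [ext C3·C4]  r_C3² + 12r_C3 − 85 = 0  ⇒  r_C3 = 5 (r>0 drops 1)

5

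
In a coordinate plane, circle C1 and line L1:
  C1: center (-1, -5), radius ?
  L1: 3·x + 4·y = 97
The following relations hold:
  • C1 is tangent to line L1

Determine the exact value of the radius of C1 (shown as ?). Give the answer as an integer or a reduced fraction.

24

1. [C1‖L1]  r_C1² − 576 = 0  ⇒  r_C1 = 24 (r>0 drops 1)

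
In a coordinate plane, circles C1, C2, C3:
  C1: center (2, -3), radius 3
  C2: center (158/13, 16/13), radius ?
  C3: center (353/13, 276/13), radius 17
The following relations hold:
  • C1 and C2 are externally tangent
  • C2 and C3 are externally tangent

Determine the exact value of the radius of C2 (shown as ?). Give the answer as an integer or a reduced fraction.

1. [ext C1·C2]  r_C2² + 6r_C2 − 112 = 0  ⇒  r_C2 = 8 (r>0 drops 1)
2. [ext C2·C3]  r_C2² + 34r_C2 − 336 = 0  ⇒  r_C2 = 8 (r>0 drops 1)

8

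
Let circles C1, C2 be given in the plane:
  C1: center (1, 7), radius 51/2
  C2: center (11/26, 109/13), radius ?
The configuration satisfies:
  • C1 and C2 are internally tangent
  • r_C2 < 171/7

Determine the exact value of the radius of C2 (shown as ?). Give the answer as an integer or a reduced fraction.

1. [int C1,C2]  r_C2² − 51r_C2 + 648 = 0  ⇒  r_C2 = 24 or 27
2. given r_C2 < 171/7: keep 24

24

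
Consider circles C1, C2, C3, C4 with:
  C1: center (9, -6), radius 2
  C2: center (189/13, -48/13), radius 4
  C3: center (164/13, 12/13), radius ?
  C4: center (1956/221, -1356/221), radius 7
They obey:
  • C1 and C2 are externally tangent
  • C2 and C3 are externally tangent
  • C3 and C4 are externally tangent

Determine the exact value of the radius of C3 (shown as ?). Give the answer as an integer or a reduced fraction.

1. [ext C2·C3]  r_C3² + 8r_C3 − 9 = 0  ⇒  r_C3 = 1 (r>0 drops 1)
2. [ext C3·C4]  r_C3² + 14r_C3 − 15 = 0  ⇒  r_C3 = 1 (r>0 drops 1)

1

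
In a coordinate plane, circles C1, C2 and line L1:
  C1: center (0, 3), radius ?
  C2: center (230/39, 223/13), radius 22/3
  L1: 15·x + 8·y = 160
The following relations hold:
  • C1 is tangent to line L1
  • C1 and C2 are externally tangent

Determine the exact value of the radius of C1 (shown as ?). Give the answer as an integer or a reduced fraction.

1. [C1‖L1]  r_C1² − 64 = 0  ⇒  r_C1 = 8 (r>0 drops 1)
2. [ext C1·C2]  r_C1² + (44/3)r_C1 − 544/3 = 0  ⇒  r_C1 = 8 (r>0 drops 1)

8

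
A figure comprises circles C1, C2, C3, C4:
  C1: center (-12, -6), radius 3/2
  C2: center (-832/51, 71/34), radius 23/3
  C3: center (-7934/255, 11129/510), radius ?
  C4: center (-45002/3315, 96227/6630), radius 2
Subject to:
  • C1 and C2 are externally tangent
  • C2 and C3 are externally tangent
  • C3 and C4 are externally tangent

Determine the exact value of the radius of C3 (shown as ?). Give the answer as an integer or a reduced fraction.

1. [ext C2·C3]  r_C3² + (46/3)r_C3 − 1649/3 = 0  ⇒  r_C3 = 17 (r>0 drops 1)
2. [ext C3·C4]  r_C3² + 4r_C3 − 357 = 0  ⇒  r_C3 = 17 (r>0 drops 1)

17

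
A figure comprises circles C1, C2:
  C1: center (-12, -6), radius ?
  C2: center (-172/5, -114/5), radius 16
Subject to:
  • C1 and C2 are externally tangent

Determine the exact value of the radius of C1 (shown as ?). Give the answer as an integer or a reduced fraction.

12

1. [ext C1·C2]  r_C1² + 32r_C1 − 528 = 0  ⇒  r_C1 = 12 (r>0 drops 1)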